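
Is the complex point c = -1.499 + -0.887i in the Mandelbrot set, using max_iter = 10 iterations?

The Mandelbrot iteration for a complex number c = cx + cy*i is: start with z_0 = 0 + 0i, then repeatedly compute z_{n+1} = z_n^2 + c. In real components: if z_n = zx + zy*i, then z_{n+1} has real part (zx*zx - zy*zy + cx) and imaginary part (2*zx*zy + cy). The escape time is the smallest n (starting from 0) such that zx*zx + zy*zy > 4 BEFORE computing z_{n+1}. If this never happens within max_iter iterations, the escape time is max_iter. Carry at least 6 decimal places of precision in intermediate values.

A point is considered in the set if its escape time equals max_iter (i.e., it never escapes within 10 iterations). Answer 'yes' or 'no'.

z_0 = 0 + 0i, c = -1.4990 + -0.8870i
Iter 1: z = -1.4990 + -0.8870i, |z|^2 = 3.0338
Iter 2: z = -0.0388 + 1.7722i, |z|^2 = 3.1423
Iter 3: z = -4.6383 + -1.0244i, |z|^2 = 22.5631
Escaped at iteration 3

Answer: no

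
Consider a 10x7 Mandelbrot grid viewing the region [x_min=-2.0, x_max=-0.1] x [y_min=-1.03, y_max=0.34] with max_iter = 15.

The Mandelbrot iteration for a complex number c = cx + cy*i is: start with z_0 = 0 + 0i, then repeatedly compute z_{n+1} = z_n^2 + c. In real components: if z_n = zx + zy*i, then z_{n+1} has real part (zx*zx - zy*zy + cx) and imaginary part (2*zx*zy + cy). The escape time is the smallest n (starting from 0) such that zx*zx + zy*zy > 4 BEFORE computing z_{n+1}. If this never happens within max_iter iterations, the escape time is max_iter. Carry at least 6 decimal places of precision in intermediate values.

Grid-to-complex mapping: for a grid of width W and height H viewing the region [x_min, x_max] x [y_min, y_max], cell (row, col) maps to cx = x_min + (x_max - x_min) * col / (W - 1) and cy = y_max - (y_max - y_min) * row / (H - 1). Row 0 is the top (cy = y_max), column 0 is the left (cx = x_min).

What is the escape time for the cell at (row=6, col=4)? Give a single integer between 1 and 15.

Answer: 3

Derivation:
z_0 = 0 + 0i, c = -1.1556 + -1.0300i
Iter 1: z = -1.1556 + -1.0300i, |z|^2 = 2.3962
Iter 2: z = -0.8811 + 1.3504i, |z|^2 = 2.6001
Iter 3: z = -2.2028 + -3.4099i, |z|^2 = 16.4798
Escaped at iteration 3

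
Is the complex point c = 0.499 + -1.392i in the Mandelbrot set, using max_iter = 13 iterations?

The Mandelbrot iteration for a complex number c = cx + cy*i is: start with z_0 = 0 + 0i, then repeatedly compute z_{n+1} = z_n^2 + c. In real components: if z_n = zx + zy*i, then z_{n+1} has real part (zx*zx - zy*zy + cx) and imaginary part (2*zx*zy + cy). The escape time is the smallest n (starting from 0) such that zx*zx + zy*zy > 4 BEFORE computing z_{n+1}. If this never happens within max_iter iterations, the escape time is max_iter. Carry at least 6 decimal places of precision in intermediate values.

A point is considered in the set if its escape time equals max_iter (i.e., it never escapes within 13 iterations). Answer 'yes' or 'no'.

z_0 = 0 + 0i, c = 0.4990 + -1.3920i
Iter 1: z = 0.4990 + -1.3920i, |z|^2 = 2.1867
Iter 2: z = -1.1897 + -2.7812i, |z|^2 = 9.1505
Escaped at iteration 2

Answer: no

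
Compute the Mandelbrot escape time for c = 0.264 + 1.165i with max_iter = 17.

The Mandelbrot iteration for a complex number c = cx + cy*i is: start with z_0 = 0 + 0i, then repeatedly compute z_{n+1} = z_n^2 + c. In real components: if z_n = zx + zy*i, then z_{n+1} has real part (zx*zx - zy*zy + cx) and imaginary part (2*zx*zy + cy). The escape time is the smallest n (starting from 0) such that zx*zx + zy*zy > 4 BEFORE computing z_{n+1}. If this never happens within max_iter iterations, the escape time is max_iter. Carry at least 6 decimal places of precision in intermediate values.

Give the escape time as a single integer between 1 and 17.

z_0 = 0 + 0i, c = 0.2640 + 1.1650i
Iter 1: z = 0.2640 + 1.1650i, |z|^2 = 1.4269
Iter 2: z = -1.0235 + 1.7801i, |z|^2 = 4.2164
Escaped at iteration 2

Answer: 2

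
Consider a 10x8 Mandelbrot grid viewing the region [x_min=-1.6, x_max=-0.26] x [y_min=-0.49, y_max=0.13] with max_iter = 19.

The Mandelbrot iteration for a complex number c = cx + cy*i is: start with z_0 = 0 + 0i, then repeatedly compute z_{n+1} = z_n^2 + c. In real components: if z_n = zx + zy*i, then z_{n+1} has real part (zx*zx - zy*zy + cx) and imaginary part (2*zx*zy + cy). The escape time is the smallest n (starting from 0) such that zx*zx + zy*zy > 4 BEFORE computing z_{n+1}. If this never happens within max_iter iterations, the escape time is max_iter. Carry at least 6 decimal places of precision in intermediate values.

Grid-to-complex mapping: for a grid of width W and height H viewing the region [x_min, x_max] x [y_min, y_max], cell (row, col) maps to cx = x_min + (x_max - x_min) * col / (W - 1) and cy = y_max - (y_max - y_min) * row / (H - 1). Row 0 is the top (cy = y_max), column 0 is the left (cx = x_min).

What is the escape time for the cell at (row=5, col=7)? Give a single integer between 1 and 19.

z_0 = 0 + 0i, c = -0.5578 + -0.3129i
Iter 1: z = -0.5578 + -0.3129i, |z|^2 = 0.4090
Iter 2: z = -0.3445 + 0.0362i, |z|^2 = 0.1200
Iter 3: z = -0.4404 + -0.3378i, |z|^2 = 0.3080
Iter 4: z = -0.4779 + -0.0154i, |z|^2 = 0.2287
Iter 5: z = -0.3296 + -0.2982i, |z|^2 = 0.1975
Iter 6: z = -0.5381 + -0.1163i, |z|^2 = 0.3030
Iter 7: z = -0.2818 + -0.1877i, |z|^2 = 0.1146
Iter 8: z = -0.5136 + -0.2071i, |z|^2 = 0.3067
Iter 9: z = -0.3369 + -0.1002i, |z|^2 = 0.1235
Iter 10: z = -0.4543 + -0.2454i, |z|^2 = 0.2666
Iter 11: z = -0.4116 + -0.0899i, |z|^2 = 0.1775
Iter 12: z = -0.3965 + -0.2389i, |z|^2 = 0.2142
Iter 13: z = -0.4576 + -0.1235i, |z|^2 = 0.2247
Iter 14: z = -0.3636 + -0.1999i, |z|^2 = 0.1721
Iter 15: z = -0.4655 + -0.1675i, |z|^2 = 0.2448
Iter 16: z = -0.3691 + -0.1569i, |z|^2 = 0.1609
Iter 17: z = -0.4461 + -0.1970i, |z|^2 = 0.2379
Iter 18: z = -0.3976 + -0.1370i, |z|^2 = 0.1768

Answer: 19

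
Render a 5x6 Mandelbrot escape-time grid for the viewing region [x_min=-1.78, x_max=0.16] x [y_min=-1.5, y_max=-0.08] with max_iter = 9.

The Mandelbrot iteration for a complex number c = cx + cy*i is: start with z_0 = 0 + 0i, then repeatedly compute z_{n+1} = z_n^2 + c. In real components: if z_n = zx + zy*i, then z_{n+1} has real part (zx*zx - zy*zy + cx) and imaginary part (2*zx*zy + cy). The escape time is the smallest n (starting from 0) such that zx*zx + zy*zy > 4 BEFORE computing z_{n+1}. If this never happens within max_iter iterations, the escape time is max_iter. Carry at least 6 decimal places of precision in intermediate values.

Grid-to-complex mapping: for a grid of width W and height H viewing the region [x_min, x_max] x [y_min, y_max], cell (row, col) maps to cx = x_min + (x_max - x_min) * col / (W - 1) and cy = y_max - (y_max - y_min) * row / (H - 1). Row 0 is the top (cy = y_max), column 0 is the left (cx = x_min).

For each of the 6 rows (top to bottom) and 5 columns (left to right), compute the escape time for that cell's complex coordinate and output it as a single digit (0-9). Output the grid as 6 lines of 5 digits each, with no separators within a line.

Answer: 49999
38899
33599
13354
12332
12222

Derivation:
(row=0, col=0): c = -1.7800 + -0.0800i → escape time 4
(row=0, col=1): c = -1.2950 + -0.0800i → escape time 9
(row=0, col=2): c = -0.8100 + -0.0800i → escape time 9
(row=0, col=3): c = -0.3250 + -0.0800i → escape time 9
(row=0, col=4): c = 0.1600 + -0.0800i → escape time 9
(row=1, col=0): c = -1.7800 + -0.3640i → escape time 3
(row=1, col=1): c = -1.2950 + -0.3640i → escape time 8
(row=1, col=2): c = -0.8100 + -0.3640i → escape time 8
(row=1, col=3): c = -0.3250 + -0.3640i → escape time 9
(row=1, col=4): c = 0.1600 + -0.3640i → escape time 9
(row=2, col=0): c = -1.7800 + -0.6480i → escape time 3
(row=2, col=1): c = -1.2950 + -0.6480i → escape time 3
(row=2, col=2): c = -0.8100 + -0.6480i → escape time 5
(row=2, col=3): c = -0.3250 + -0.6480i → escape time 9
(row=2, col=4): c = 0.1600 + -0.6480i → escape time 9
(row=3, col=0): c = -1.7800 + -0.9320i → escape time 1
(row=3, col=1): c = -1.2950 + -0.9320i → escape time 3
(row=3, col=2): c = -0.8100 + -0.9320i → escape time 3
(row=3, col=3): c = -0.3250 + -0.9320i → escape time 5
(row=3, col=4): c = 0.1600 + -0.9320i → escape time 4
(row=4, col=0): c = -1.7800 + -1.2160i → escape time 1
(row=4, col=1): c = -1.2950 + -1.2160i → escape time 2
(row=4, col=2): c = -0.8100 + -1.2160i → escape time 3
(row=4, col=3): c = -0.3250 + -1.2160i → escape time 3
(row=4, col=4): c = 0.1600 + -1.2160i → escape time 2
(row=5, col=0): c = -1.7800 + -1.5000i → escape time 1
(row=5, col=1): c = -1.2950 + -1.5000i → escape time 2
(row=5, col=2): c = -0.8100 + -1.5000i → escape time 2
(row=5, col=3): c = -0.3250 + -1.5000i → escape time 2
(row=5, col=4): c = 0.1600 + -1.5000i → escape time 2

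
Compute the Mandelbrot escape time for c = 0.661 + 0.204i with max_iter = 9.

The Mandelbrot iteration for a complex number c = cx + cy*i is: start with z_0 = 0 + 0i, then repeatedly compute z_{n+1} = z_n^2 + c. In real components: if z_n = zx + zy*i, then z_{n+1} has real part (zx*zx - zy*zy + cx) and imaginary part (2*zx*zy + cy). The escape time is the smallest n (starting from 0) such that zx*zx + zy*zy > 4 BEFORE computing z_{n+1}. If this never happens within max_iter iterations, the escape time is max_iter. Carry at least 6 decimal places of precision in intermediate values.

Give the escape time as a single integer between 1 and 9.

Answer: 4

Derivation:
z_0 = 0 + 0i, c = 0.6610 + 0.2040i
Iter 1: z = 0.6610 + 0.2040i, |z|^2 = 0.4785
Iter 2: z = 1.0563 + 0.4737i, |z|^2 = 1.3402
Iter 3: z = 1.5524 + 1.2047i, |z|^2 = 3.8613
Iter 4: z = 1.6196 + 3.9444i, |z|^2 = 18.1815
Escaped at iteration 4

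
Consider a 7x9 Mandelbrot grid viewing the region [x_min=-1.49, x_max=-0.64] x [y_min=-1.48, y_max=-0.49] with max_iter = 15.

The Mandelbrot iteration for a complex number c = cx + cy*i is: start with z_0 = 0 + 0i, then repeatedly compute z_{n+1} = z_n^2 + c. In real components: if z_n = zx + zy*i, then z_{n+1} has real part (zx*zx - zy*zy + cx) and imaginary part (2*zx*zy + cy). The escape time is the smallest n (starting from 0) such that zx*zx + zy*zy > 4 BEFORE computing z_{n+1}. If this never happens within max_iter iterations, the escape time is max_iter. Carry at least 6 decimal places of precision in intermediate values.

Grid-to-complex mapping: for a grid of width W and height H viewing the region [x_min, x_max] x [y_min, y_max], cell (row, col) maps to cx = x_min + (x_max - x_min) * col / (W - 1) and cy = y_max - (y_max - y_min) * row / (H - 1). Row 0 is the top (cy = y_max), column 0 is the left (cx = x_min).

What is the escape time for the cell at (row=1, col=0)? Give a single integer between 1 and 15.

z_0 = 0 + 0i, c = -1.4900 + -0.6138i
Iter 1: z = -1.4900 + -0.6138i, |z|^2 = 2.5968
Iter 2: z = 0.3534 + 1.2152i, |z|^2 = 1.6017
Iter 3: z = -2.8419 + 0.2452i, |z|^2 = 8.1364
Escaped at iteration 3

Answer: 3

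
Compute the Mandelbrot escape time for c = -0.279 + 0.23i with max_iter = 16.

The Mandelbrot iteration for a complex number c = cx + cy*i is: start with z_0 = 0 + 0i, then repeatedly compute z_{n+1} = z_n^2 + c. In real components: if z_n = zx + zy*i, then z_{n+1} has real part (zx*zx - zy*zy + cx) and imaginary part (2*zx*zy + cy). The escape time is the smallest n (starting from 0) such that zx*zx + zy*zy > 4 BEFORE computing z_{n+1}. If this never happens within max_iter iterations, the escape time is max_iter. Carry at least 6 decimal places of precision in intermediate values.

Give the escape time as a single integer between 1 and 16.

Answer: 16

Derivation:
z_0 = 0 + 0i, c = -0.2790 + 0.2300i
Iter 1: z = -0.2790 + 0.2300i, |z|^2 = 0.1307
Iter 2: z = -0.2541 + 0.1017i, |z|^2 = 0.0749
Iter 3: z = -0.2248 + 0.1783i, |z|^2 = 0.0823
Iter 4: z = -0.2603 + 0.1498i, |z|^2 = 0.0902
Iter 5: z = -0.2337 + 0.1520i, |z|^2 = 0.0777
Iter 6: z = -0.2475 + 0.1589i, |z|^2 = 0.0865
Iter 7: z = -0.2430 + 0.1513i, |z|^2 = 0.0820
Iter 8: z = -0.2428 + 0.1565i, |z|^2 = 0.0835
Iter 9: z = -0.2445 + 0.1540i, |z|^2 = 0.0835
Iter 10: z = -0.2429 + 0.1547i, |z|^2 = 0.0829
Iter 11: z = -0.2439 + 0.1548i, |z|^2 = 0.0835
Iter 12: z = -0.2435 + 0.1545i, |z|^2 = 0.0831
Iter 13: z = -0.2436 + 0.1548i, |z|^2 = 0.0833
Iter 14: z = -0.2436 + 0.1546i, |z|^2 = 0.0833
Iter 15: z = -0.2435 + 0.1547i, |z|^2 = 0.0832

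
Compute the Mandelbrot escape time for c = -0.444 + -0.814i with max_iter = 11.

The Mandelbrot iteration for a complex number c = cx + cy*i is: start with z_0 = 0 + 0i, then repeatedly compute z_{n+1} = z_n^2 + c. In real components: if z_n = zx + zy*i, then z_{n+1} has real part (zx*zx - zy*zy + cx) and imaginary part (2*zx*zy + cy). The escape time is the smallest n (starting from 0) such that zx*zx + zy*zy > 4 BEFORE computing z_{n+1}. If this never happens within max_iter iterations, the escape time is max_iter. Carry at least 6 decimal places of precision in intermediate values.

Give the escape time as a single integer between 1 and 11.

z_0 = 0 + 0i, c = -0.4440 + -0.8140i
Iter 1: z = -0.4440 + -0.8140i, |z|^2 = 0.8597
Iter 2: z = -0.9095 + -0.0912i, |z|^2 = 0.8354
Iter 3: z = 0.3748 + -0.6482i, |z|^2 = 0.5606
Iter 4: z = -0.7236 + -1.2999i, |z|^2 = 2.2133
Iter 5: z = -1.6100 + 1.0673i, |z|^2 = 3.7313
Iter 6: z = 1.0090 + -4.2508i, |z|^2 = 19.0871
Escaped at iteration 6

Answer: 6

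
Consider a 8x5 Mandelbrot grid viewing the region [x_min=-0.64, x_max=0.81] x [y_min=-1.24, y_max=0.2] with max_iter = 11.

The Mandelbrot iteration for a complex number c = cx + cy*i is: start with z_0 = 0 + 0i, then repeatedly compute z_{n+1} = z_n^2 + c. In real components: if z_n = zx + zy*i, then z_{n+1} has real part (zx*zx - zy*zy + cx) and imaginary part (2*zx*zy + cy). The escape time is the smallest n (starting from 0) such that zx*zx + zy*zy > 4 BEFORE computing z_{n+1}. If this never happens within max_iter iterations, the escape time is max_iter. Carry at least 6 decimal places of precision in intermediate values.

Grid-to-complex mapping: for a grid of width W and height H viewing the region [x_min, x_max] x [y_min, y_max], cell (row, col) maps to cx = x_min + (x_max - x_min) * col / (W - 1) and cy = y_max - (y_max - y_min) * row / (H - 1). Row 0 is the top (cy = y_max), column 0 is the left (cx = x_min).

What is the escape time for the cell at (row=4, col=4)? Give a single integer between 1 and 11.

z_0 = 0 + 0i, c = 0.1886 + -1.2400i
Iter 1: z = 0.1886 + -1.2400i, |z|^2 = 1.5732
Iter 2: z = -1.3135 + -1.7077i, |z|^2 = 4.6413
Escaped at iteration 2

Answer: 2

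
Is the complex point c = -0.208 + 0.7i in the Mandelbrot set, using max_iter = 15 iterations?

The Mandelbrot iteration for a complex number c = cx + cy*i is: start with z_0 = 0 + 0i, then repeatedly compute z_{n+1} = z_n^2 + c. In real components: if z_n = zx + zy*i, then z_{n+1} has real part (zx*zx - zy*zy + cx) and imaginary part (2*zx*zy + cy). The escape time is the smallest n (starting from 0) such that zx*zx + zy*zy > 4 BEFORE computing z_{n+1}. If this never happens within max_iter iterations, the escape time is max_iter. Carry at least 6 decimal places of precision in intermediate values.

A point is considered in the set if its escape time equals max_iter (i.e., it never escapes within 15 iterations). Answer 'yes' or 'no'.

Answer: yes

Derivation:
z_0 = 0 + 0i, c = -0.2080 + 0.7000i
Iter 1: z = -0.2080 + 0.7000i, |z|^2 = 0.5333
Iter 2: z = -0.6547 + 0.4088i, |z|^2 = 0.5958
Iter 3: z = 0.0536 + 0.1647i, |z|^2 = 0.0300
Iter 4: z = -0.2323 + 0.7176i, |z|^2 = 0.5690
Iter 5: z = -0.6691 + 0.3667i, |z|^2 = 0.5821
Iter 6: z = 0.1052 + 0.2094i, |z|^2 = 0.0549
Iter 7: z = -0.2408 + 0.7441i, |z|^2 = 0.6116
Iter 8: z = -0.7037 + 0.3417i, |z|^2 = 0.6119
Iter 9: z = 0.1704 + 0.2191i, |z|^2 = 0.0770
Iter 10: z = -0.2270 + 0.7747i, |z|^2 = 0.6516
Iter 11: z = -0.7566 + 0.3483i, |z|^2 = 0.6937
Iter 12: z = 0.2431 + 0.1729i, |z|^2 = 0.0890
Iter 13: z = -0.1788 + 0.7841i, |z|^2 = 0.6467
Iter 14: z = -0.7908 + 0.4196i, |z|^2 = 0.8014
Did not escape in 15 iterations → in set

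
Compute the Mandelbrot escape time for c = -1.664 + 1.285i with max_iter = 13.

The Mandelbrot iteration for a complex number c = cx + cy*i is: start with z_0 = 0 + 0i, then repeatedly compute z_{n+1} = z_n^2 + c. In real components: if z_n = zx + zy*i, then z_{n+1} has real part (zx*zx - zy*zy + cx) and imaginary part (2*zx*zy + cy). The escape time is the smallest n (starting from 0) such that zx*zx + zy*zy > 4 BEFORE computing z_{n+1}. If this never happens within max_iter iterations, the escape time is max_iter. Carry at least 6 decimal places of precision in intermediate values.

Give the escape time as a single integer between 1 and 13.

Answer: 1

Derivation:
z_0 = 0 + 0i, c = -1.6640 + 1.2850i
Iter 1: z = -1.6640 + 1.2850i, |z|^2 = 4.4201
Escaped at iteration 1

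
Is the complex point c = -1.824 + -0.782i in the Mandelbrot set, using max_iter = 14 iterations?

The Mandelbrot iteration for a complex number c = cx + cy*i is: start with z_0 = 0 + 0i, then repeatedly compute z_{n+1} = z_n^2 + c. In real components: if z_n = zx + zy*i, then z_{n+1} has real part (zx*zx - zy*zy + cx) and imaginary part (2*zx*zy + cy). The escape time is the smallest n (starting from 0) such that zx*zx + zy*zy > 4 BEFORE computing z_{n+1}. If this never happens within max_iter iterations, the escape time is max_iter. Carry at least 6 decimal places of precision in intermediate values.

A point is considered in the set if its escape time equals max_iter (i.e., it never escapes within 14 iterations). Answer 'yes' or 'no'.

Answer: no

Derivation:
z_0 = 0 + 0i, c = -1.8240 + -0.7820i
Iter 1: z = -1.8240 + -0.7820i, |z|^2 = 3.9385
Iter 2: z = 0.8915 + 2.0707i, |z|^2 = 5.0826
Escaped at iteration 2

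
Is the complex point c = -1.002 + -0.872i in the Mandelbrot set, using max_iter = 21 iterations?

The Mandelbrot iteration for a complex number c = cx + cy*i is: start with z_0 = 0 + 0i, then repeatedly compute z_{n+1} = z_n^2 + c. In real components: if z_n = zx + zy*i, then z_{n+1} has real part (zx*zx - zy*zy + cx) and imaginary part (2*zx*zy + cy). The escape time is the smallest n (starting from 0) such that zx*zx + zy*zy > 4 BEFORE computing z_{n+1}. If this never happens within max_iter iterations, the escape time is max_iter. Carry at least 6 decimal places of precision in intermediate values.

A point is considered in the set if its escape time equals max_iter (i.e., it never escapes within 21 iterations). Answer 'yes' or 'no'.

z_0 = 0 + 0i, c = -1.0020 + -0.8720i
Iter 1: z = -1.0020 + -0.8720i, |z|^2 = 1.7644
Iter 2: z = -0.7584 + 0.8755i, |z|^2 = 1.3416
Iter 3: z = -1.1933 + -2.1999i, |z|^2 = 6.2636
Escaped at iteration 3

Answer: no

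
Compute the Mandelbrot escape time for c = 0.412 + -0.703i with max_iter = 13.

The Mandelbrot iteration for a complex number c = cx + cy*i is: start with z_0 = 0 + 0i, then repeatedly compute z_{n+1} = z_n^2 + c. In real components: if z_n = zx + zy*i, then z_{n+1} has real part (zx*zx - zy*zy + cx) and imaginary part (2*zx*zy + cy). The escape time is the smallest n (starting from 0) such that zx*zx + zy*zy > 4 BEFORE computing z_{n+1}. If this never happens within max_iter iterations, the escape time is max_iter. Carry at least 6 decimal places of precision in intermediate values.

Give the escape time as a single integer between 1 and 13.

Answer: 5

Derivation:
z_0 = 0 + 0i, c = 0.4120 + -0.7030i
Iter 1: z = 0.4120 + -0.7030i, |z|^2 = 0.6640
Iter 2: z = 0.0875 + -1.2823i, |z|^2 = 1.6519
Iter 3: z = -1.2246 + -0.9275i, |z|^2 = 2.3598
Iter 4: z = 1.0513 + 1.5685i, |z|^2 = 3.5655
Iter 5: z = -0.9430 + 2.5950i, |z|^2 = 7.6234
Escaped at iteration 5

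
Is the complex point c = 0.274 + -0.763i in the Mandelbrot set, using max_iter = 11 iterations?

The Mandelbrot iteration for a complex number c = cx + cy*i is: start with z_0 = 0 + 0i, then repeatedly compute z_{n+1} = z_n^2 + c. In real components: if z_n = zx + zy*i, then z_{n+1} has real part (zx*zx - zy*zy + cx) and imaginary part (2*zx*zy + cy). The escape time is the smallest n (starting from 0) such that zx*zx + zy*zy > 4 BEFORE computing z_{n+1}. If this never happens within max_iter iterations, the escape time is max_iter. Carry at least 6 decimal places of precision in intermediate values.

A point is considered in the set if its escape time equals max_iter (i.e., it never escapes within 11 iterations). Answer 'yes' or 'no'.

z_0 = 0 + 0i, c = 0.2740 + -0.7630i
Iter 1: z = 0.2740 + -0.7630i, |z|^2 = 0.6572
Iter 2: z = -0.2331 + -1.1811i, |z|^2 = 1.4494
Iter 3: z = -1.0667 + -0.2124i, |z|^2 = 1.1830
Iter 4: z = 1.3668 + -0.3099i, |z|^2 = 1.9642
Iter 5: z = 2.0461 + -1.6102i, |z|^2 = 6.7790
Escaped at iteration 5

Answer: no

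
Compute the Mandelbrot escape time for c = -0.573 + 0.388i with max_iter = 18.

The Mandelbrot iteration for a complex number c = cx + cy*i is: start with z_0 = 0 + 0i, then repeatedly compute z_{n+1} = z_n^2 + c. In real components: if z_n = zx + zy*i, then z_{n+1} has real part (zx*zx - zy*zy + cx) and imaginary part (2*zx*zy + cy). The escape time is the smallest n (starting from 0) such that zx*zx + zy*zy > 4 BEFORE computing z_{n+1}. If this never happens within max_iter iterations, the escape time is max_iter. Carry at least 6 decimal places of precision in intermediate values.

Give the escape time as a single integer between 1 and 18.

z_0 = 0 + 0i, c = -0.5730 + 0.3880i
Iter 1: z = -0.5730 + 0.3880i, |z|^2 = 0.4789
Iter 2: z = -0.3952 + -0.0566i, |z|^2 = 0.1594
Iter 3: z = -0.4200 + 0.4328i, |z|^2 = 0.3637
Iter 4: z = -0.5839 + 0.0245i, |z|^2 = 0.3415
Iter 5: z = -0.2327 + 0.3594i, |z|^2 = 0.1833
Iter 6: z = -0.6481 + 0.2207i, |z|^2 = 0.4687
Iter 7: z = -0.2017 + 0.1019i, |z|^2 = 0.0511
Iter 8: z = -0.5427 + 0.3469i, |z|^2 = 0.4148
Iter 9: z = -0.3988 + 0.0115i, |z|^2 = 0.1592
Iter 10: z = -0.4141 + 0.3788i, |z|^2 = 0.3150
Iter 11: z = -0.5450 + 0.0743i, |z|^2 = 0.3026
Iter 12: z = -0.2814 + 0.3070i, |z|^2 = 0.1735
Iter 13: z = -0.5881 + 0.2152i, |z|^2 = 0.3921
Iter 14: z = -0.2735 + 0.1349i, |z|^2 = 0.0930
Iter 15: z = -0.5164 + 0.3142i, |z|^2 = 0.3654
Iter 16: z = -0.4050 + 0.0635i, |z|^2 = 0.1681
Iter 17: z = -0.4130 + 0.3366i, |z|^2 = 0.2838

Answer: 18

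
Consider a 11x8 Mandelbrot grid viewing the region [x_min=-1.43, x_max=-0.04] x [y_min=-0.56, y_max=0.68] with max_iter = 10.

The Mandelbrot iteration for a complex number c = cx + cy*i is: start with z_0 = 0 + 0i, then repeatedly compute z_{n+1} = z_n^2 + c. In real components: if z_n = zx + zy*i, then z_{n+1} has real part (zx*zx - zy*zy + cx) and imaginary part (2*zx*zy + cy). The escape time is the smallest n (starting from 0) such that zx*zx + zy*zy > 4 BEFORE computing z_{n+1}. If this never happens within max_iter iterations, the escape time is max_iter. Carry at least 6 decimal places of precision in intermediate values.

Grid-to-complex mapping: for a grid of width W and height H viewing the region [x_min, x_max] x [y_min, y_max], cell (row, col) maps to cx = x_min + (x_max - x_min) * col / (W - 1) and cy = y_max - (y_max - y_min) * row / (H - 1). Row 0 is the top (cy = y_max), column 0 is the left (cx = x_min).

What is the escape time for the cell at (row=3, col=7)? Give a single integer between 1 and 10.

Answer: 10

Derivation:
z_0 = 0 + 0i, c = -0.4570 + 0.1486i
Iter 1: z = -0.4570 + 0.1486i, |z|^2 = 0.2309
Iter 2: z = -0.2702 + 0.0128i, |z|^2 = 0.0732
Iter 3: z = -0.3841 + 0.1417i, |z|^2 = 0.1676
Iter 4: z = -0.3295 + 0.0397i, |z|^2 = 0.1102
Iter 5: z = -0.3500 + 0.1224i, |z|^2 = 0.1375
Iter 6: z = -0.3495 + 0.0629i, |z|^2 = 0.1261
Iter 7: z = -0.3388 + 0.1046i, |z|^2 = 0.1257
Iter 8: z = -0.3531 + 0.0777i, |z|^2 = 0.1307
Iter 9: z = -0.3383 + 0.0937i, |z|^2 = 0.1232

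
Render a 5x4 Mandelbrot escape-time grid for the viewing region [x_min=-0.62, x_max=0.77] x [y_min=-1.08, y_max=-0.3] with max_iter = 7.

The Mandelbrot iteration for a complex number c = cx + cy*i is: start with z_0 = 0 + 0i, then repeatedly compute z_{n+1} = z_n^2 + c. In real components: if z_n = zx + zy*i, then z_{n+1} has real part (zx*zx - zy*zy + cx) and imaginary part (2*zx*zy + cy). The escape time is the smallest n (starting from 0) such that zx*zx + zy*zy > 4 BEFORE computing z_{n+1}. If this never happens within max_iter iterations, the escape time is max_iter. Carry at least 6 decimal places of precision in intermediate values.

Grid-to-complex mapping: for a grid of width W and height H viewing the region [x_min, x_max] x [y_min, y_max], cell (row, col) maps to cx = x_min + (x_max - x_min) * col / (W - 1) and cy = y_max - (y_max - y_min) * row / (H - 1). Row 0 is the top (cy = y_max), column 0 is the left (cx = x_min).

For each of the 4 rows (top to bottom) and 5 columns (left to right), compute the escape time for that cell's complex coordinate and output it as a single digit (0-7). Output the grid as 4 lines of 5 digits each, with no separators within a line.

(row=0, col=0): c = -0.6200 + -0.3000i → escape time 7
(row=0, col=1): c = -0.2725 + -0.3000i → escape time 7
(row=0, col=2): c = 0.0750 + -0.3000i → escape time 7
(row=0, col=3): c = 0.4225 + -0.3000i → escape time 7
(row=0, col=4): c = 0.7700 + -0.3000i → escape time 3
(row=1, col=0): c = -0.6200 + -0.5600i → escape time 7
(row=1, col=1): c = -0.2725 + -0.5600i → escape time 7
(row=1, col=2): c = 0.0750 + -0.5600i → escape time 7
(row=1, col=3): c = 0.4225 + -0.5600i → escape time 7
(row=1, col=4): c = 0.7700 + -0.5600i → escape time 3
(row=2, col=0): c = -0.6200 + -0.8200i → escape time 4
(row=2, col=1): c = -0.2725 + -0.8200i → escape time 7
(row=2, col=2): c = 0.0750 + -0.8200i → escape time 7
(row=2, col=3): c = 0.4225 + -0.8200i → escape time 4
(row=2, col=4): c = 0.7700 + -0.8200i → escape time 2
(row=3, col=0): c = -0.6200 + -1.0800i → escape time 3
(row=3, col=1): c = -0.2725 + -1.0800i → escape time 5
(row=3, col=2): c = 0.0750 + -1.0800i → escape time 4
(row=3, col=3): c = 0.4225 + -1.0800i → escape time 2
(row=3, col=4): c = 0.7700 + -1.0800i → escape time 2

Answer: 77773
77773
47742
35422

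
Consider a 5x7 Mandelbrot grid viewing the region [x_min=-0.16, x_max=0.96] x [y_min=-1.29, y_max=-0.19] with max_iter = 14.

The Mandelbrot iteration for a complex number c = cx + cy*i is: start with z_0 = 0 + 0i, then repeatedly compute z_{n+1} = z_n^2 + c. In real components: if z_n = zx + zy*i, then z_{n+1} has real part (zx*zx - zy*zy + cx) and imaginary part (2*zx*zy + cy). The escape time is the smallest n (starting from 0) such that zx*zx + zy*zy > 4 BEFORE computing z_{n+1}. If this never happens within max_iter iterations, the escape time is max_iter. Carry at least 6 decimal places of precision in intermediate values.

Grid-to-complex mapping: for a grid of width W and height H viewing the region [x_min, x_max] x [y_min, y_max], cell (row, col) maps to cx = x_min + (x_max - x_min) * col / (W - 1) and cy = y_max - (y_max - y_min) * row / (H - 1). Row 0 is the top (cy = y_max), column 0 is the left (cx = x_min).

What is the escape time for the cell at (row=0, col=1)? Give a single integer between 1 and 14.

z_0 = 0 + 0i, c = 0.1200 + -0.1900i
Iter 1: z = 0.1200 + -0.1900i, |z|^2 = 0.0505
Iter 2: z = 0.0983 + -0.2356i, |z|^2 = 0.0652
Iter 3: z = 0.0742 + -0.2363i, |z|^2 = 0.0613
Iter 4: z = 0.0697 + -0.2250i, |z|^2 = 0.0555
Iter 5: z = 0.0742 + -0.2214i, |z|^2 = 0.0545
Iter 6: z = 0.0765 + -0.2229i, |z|^2 = 0.0555
Iter 7: z = 0.0762 + -0.2241i, |z|^2 = 0.0560
Iter 8: z = 0.0756 + -0.2241i, |z|^2 = 0.0560
Iter 9: z = 0.0755 + -0.2239i, |z|^2 = 0.0558
Iter 10: z = 0.0756 + -0.2238i, |z|^2 = 0.0558
Iter 11: z = 0.0756 + -0.2238i, |z|^2 = 0.0558
Iter 12: z = 0.0756 + -0.2239i, |z|^2 = 0.0558
Iter 13: z = 0.0756 + -0.2239i, |z|^2 = 0.0558

Answer: 14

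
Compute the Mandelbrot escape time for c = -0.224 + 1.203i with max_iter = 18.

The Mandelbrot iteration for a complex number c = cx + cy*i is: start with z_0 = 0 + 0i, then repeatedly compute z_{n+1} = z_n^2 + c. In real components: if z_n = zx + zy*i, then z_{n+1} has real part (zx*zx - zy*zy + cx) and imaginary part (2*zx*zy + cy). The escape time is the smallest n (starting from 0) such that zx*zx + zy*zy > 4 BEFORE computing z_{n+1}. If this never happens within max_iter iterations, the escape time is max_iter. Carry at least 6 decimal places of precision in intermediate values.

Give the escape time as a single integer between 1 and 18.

z_0 = 0 + 0i, c = -0.2240 + 1.2030i
Iter 1: z = -0.2240 + 1.2030i, |z|^2 = 1.4974
Iter 2: z = -1.6210 + 0.6641i, |z|^2 = 3.0687
Iter 3: z = 1.9628 + -0.9499i, |z|^2 = 4.7548
Escaped at iteration 3

Answer: 3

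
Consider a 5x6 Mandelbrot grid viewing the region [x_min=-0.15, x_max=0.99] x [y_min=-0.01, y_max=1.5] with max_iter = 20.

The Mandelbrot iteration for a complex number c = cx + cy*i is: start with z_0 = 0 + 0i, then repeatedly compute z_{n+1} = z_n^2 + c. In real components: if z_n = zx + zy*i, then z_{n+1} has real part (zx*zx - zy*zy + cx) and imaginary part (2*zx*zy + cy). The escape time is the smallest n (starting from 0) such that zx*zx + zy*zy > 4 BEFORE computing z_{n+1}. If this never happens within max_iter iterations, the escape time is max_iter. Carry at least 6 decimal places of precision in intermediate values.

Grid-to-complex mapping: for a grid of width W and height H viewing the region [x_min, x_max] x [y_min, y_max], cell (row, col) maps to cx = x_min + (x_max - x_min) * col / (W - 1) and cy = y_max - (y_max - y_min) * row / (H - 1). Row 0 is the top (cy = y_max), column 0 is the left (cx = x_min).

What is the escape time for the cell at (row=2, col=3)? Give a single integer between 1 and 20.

Answer: 2

Derivation:
z_0 = 0 + 0i, c = 0.7050 + 0.8960i
Iter 1: z = 0.7050 + 0.8960i, |z|^2 = 1.2998
Iter 2: z = 0.3992 + 2.1594i, |z|^2 = 4.8222
Escaped at iteration 2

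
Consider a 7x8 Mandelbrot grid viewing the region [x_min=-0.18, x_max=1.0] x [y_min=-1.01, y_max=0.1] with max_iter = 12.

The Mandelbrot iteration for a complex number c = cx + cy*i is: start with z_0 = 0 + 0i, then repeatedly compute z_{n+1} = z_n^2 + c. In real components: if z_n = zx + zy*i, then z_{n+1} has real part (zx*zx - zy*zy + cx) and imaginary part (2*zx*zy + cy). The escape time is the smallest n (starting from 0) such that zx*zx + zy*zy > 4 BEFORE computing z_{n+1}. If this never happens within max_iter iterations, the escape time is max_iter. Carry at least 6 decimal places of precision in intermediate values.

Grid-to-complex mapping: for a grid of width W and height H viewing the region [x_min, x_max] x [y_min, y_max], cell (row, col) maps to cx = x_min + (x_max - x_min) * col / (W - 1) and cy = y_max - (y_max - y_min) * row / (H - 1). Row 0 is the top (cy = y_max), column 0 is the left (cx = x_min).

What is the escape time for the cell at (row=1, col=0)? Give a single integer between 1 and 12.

Answer: 12

Derivation:
z_0 = 0 + 0i, c = -0.1800 + -0.0586i
Iter 1: z = -0.1800 + -0.0586i, |z|^2 = 0.0358
Iter 2: z = -0.1510 + -0.0375i, |z|^2 = 0.0242
Iter 3: z = -0.1586 + -0.0472i, |z|^2 = 0.0274
Iter 4: z = -0.1571 + -0.0436i, |z|^2 = 0.0266
Iter 5: z = -0.1572 + -0.0449i, |z|^2 = 0.0267
Iter 6: z = -0.1573 + -0.0445i, |z|^2 = 0.0267
Iter 7: z = -0.1572 + -0.0446i, |z|^2 = 0.0267
Iter 8: z = -0.1573 + -0.0446i, |z|^2 = 0.0267
Iter 9: z = -0.1573 + -0.0446i, |z|^2 = 0.0267
Iter 10: z = -0.1573 + -0.0446i, |z|^2 = 0.0267
Iter 11: z = -0.1573 + -0.0446i, |z|^2 = 0.0267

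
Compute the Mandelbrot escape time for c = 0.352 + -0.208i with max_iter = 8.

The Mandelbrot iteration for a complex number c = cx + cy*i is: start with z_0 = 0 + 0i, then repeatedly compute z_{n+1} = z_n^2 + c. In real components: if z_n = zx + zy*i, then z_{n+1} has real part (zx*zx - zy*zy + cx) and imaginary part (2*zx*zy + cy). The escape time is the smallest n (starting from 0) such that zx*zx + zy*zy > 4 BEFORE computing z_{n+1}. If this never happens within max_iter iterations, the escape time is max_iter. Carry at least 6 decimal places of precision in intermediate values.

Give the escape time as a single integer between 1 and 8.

z_0 = 0 + 0i, c = 0.3520 + -0.2080i
Iter 1: z = 0.3520 + -0.2080i, |z|^2 = 0.1672
Iter 2: z = 0.4326 + -0.3544i, |z|^2 = 0.3128
Iter 3: z = 0.4136 + -0.5147i, |z|^2 = 0.4359
Iter 4: z = 0.2581 + -0.6337i, |z|^2 = 0.4682
Iter 5: z = 0.0171 + -0.5352i, |z|^2 = 0.2867
Iter 6: z = 0.0659 + -0.2263i, |z|^2 = 0.0555
Iter 7: z = 0.3052 + -0.2378i, |z|^2 = 0.1497

Answer: 8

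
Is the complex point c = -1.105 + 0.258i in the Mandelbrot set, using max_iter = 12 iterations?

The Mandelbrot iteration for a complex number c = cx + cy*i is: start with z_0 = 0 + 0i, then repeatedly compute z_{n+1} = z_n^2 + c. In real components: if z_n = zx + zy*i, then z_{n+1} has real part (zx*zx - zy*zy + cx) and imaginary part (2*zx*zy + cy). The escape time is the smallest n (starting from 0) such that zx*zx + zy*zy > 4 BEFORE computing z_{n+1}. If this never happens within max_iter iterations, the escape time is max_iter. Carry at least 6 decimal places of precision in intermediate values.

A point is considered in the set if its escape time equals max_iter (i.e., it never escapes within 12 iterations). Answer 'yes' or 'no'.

Answer: yes

Derivation:
z_0 = 0 + 0i, c = -1.1050 + 0.2580i
Iter 1: z = -1.1050 + 0.2580i, |z|^2 = 1.2876
Iter 2: z = 0.0495 + -0.3122i, |z|^2 = 0.0999
Iter 3: z = -1.2000 + 0.2271i, |z|^2 = 1.4916
Iter 4: z = 0.2834 + -0.2871i, |z|^2 = 0.1628
Iter 5: z = -1.1071 + 0.0953i, |z|^2 = 1.2347
Iter 6: z = 0.1116 + 0.0471i, |z|^2 = 0.0147
Iter 7: z = -1.0948 + 0.2685i, |z|^2 = 1.2706
Iter 8: z = 0.0214 + -0.3299i, |z|^2 = 0.1093
Iter 9: z = -1.2134 + 0.2439i, |z|^2 = 1.5318
Iter 10: z = 0.3078 + -0.3338i, |z|^2 = 0.2062
Iter 11: z = -1.1217 + 0.0525i, |z|^2 = 1.2609
Did not escape in 12 iterations → in set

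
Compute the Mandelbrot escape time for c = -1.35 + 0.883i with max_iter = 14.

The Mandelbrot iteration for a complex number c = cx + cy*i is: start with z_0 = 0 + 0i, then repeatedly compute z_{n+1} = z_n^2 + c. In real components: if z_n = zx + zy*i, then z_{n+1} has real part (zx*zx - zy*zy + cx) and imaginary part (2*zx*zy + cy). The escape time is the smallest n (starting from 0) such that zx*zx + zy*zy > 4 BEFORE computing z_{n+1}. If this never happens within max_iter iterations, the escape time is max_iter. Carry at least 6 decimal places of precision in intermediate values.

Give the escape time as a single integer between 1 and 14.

z_0 = 0 + 0i, c = -1.3500 + 0.8830i
Iter 1: z = -1.3500 + 0.8830i, |z|^2 = 2.6022
Iter 2: z = -0.3072 + -1.5011i, |z|^2 = 2.3477
Iter 3: z = -3.5089 + 1.8052i, |z|^2 = 15.5715
Escaped at iteration 3

Answer: 3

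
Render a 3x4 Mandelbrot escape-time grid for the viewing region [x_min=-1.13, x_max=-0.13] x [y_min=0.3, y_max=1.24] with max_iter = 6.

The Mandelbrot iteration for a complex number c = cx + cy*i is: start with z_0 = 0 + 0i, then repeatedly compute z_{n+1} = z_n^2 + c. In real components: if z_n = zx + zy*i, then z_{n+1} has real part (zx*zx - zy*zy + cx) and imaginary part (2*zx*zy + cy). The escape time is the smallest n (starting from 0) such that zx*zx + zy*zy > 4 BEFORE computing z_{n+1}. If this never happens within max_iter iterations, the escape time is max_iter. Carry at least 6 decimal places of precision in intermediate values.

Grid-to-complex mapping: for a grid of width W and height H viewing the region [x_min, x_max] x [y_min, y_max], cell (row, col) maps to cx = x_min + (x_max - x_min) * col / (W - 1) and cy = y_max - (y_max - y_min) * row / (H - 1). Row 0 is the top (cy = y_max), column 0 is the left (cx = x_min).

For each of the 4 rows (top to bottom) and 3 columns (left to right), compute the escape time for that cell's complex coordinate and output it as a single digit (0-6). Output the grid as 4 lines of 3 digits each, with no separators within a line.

(row=0, col=0): c = -1.1300 + 1.2400i → escape time 2
(row=0, col=1): c = -0.6300 + 1.2400i → escape time 3
(row=0, col=2): c = -0.1300 + 1.2400i → escape time 3
(row=1, col=0): c = -1.1300 + 0.9267i → escape time 3
(row=1, col=1): c = -0.6300 + 0.9267i → escape time 4
(row=1, col=2): c = -0.1300 + 0.9267i → escape time 6
(row=2, col=0): c = -1.1300 + 0.6133i → escape time 4
(row=2, col=1): c = -0.6300 + 0.6133i → escape time 6
(row=2, col=2): c = -0.1300 + 0.6133i → escape time 6
(row=3, col=0): c = -1.1300 + 0.3000i → escape time 6
(row=3, col=1): c = -0.6300 + 0.3000i → escape time 6
(row=3, col=2): c = -0.1300 + 0.3000i → escape time 6

Answer: 233
346
466
666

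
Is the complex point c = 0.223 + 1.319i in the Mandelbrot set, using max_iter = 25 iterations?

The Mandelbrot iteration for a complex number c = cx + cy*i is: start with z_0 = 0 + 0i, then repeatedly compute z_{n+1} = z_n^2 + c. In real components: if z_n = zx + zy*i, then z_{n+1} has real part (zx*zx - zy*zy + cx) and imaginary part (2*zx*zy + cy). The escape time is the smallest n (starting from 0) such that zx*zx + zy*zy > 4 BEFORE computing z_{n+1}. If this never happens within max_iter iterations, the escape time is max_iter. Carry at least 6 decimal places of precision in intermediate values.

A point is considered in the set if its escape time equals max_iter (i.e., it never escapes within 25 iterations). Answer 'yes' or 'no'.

Answer: no

Derivation:
z_0 = 0 + 0i, c = 0.2230 + 1.3190i
Iter 1: z = 0.2230 + 1.3190i, |z|^2 = 1.7895
Iter 2: z = -1.4670 + 1.9073i, |z|^2 = 5.7899
Escaped at iteration 2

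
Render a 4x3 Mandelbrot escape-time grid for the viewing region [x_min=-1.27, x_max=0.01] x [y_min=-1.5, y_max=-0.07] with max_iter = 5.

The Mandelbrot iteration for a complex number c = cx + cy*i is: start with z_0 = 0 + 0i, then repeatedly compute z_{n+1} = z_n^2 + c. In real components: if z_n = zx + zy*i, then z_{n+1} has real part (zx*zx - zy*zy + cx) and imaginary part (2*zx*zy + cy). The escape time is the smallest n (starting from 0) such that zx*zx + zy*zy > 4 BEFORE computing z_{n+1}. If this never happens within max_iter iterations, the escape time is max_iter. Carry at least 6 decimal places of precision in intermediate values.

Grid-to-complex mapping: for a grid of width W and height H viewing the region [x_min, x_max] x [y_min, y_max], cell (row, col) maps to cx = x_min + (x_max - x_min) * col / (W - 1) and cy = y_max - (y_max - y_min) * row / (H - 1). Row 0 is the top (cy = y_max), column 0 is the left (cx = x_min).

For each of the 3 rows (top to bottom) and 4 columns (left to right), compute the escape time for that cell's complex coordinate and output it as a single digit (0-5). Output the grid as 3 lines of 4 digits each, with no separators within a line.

(row=0, col=0): c = -1.2700 + -0.0700i → escape time 5
(row=0, col=1): c = -0.8433 + -0.0700i → escape time 5
(row=0, col=2): c = -0.4167 + -0.0700i → escape time 5
(row=0, col=3): c = 0.0100 + -0.0700i → escape time 5
(row=1, col=0): c = -1.2700 + -0.7850i → escape time 3
(row=1, col=1): c = -0.8433 + -0.7850i → escape time 4
(row=1, col=2): c = -0.4167 + -0.7850i → escape time 5
(row=1, col=3): c = 0.0100 + -0.7850i → escape time 5
(row=2, col=0): c = -1.2700 + -1.5000i → escape time 2
(row=2, col=1): c = -0.8433 + -1.5000i → escape time 2
(row=2, col=2): c = -0.4167 + -1.5000i → escape time 2
(row=2, col=3): c = 0.0100 + -1.5000i → escape time 2

Answer: 5555
3455
2222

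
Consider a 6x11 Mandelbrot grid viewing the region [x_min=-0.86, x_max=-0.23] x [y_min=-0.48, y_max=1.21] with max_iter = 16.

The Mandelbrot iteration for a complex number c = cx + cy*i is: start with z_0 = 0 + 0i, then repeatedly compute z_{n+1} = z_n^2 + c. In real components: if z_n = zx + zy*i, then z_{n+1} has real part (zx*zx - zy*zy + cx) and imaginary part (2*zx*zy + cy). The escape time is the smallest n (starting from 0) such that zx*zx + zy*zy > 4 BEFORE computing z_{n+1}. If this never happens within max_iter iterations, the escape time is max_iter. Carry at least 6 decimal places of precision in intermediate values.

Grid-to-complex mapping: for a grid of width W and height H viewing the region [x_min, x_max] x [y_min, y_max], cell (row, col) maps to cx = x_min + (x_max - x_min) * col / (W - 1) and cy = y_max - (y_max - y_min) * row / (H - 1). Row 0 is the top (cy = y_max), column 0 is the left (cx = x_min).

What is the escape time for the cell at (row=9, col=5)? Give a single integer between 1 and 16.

Answer: 16

Derivation:
z_0 = 0 + 0i, c = -0.2300 + -0.3110i
Iter 1: z = -0.2300 + -0.3110i, |z|^2 = 0.1496
Iter 2: z = -0.2738 + -0.1679i, |z|^2 = 0.1032
Iter 3: z = -0.1832 + -0.2190i, |z|^2 = 0.0815
Iter 4: z = -0.2444 + -0.2307i, |z|^2 = 0.1130
Iter 5: z = -0.2235 + -0.1982i, |z|^2 = 0.0892
Iter 6: z = -0.2193 + -0.2224i, |z|^2 = 0.0976
Iter 7: z = -0.2314 + -0.2134i, |z|^2 = 0.0991
Iter 8: z = -0.2220 + -0.2122i, |z|^2 = 0.0943
Iter 9: z = -0.2257 + -0.2168i, |z|^2 = 0.0979
Iter 10: z = -0.2260 + -0.2131i, |z|^2 = 0.0965
Iter 11: z = -0.2243 + -0.2147i, |z|^2 = 0.0964
Iter 12: z = -0.2257 + -0.2147i, |z|^2 = 0.0971
Iter 13: z = -0.2251 + -0.2141i, |z|^2 = 0.0965
Iter 14: z = -0.2251 + -0.2146i, |z|^2 = 0.0967
Iter 15: z = -0.2254 + -0.2144i, |z|^2 = 0.0967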